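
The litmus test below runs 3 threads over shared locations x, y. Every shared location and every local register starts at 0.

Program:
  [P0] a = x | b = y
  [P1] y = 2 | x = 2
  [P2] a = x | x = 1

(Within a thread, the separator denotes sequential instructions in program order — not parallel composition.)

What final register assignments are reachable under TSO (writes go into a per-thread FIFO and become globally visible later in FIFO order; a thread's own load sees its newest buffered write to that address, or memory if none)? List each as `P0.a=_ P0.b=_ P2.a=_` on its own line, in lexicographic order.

P0.a=0 P0.b=0 P2.a=0
P0.a=0 P0.b=0 P2.a=2
P0.a=0 P0.b=2 P2.a=0
P0.a=0 P0.b=2 P2.a=2
P0.a=1 P0.b=0 P2.a=0
P0.a=1 P0.b=2 P2.a=0
P0.a=1 P0.b=2 P2.a=2
P0.a=2 P0.b=2 P2.a=0
P0.a=2 P0.b=2 P2.a=2

outcome vector order: (P0.a,P0.b,P2.a)
|TSO outcomes| = 9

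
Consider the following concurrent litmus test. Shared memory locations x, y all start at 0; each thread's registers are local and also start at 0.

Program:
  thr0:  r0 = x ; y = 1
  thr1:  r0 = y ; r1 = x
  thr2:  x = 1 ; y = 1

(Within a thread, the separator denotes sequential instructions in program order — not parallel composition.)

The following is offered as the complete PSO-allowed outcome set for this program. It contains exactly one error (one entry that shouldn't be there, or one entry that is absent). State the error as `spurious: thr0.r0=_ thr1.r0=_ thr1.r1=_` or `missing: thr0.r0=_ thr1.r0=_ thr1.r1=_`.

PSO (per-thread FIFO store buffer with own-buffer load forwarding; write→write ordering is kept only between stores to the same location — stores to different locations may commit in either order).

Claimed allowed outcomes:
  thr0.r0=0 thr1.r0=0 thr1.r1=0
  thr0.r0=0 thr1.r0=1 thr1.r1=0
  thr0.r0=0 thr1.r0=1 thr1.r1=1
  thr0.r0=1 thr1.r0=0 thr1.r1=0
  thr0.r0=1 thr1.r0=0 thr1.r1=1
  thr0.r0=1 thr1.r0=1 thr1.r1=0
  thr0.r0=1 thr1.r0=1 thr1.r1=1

outcome vector order: (thr0.r0,thr1.r0,thr1.r1)
PSO (8): 000; 001; 010; 011; 100; 101; 110; 111
PSO∖claimed = {001}

missing: thr0.r0=0 thr1.r0=0 thr1.r1=1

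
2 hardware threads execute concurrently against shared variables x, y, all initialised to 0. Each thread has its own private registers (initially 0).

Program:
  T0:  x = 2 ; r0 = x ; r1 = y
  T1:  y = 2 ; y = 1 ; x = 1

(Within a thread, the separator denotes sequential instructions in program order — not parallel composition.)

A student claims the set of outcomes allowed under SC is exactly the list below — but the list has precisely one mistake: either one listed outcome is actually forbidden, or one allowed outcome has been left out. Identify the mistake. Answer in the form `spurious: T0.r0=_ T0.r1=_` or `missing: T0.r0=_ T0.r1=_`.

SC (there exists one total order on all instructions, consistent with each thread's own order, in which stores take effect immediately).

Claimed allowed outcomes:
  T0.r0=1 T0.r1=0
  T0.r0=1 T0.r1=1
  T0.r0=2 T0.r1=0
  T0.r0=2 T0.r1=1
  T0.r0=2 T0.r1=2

outcome vector order: (T0.r0,T0.r1)
SC (4): 1/1 2/0 2/1 2/2
claimed∖SC = {1/0}

spurious: T0.r0=1 T0.r1=0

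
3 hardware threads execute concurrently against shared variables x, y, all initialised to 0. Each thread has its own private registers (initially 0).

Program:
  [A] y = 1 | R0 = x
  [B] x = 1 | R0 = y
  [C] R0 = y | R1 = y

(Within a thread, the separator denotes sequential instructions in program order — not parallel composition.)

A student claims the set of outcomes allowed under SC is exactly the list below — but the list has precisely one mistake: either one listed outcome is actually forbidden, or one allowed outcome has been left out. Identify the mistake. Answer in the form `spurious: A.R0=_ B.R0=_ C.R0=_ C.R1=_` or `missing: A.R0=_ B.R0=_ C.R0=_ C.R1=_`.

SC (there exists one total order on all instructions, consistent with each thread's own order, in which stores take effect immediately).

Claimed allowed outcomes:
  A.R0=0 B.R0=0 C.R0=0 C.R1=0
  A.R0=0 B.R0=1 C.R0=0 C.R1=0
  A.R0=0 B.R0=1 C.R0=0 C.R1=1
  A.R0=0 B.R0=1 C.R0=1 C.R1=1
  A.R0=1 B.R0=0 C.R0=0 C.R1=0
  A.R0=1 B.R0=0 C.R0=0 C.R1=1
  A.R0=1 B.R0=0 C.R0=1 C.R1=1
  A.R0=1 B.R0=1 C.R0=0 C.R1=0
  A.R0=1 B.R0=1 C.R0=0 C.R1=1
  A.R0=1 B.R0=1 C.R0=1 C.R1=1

outcome vector order: (A.R0,B.R0,C.R0,C.R1)
under SC → 0100 0101 0111 1000 1001 1011 1100 1101 1111
claimed∖SC = {0000}

spurious: A.R0=0 B.R0=0 C.R0=0 C.R1=0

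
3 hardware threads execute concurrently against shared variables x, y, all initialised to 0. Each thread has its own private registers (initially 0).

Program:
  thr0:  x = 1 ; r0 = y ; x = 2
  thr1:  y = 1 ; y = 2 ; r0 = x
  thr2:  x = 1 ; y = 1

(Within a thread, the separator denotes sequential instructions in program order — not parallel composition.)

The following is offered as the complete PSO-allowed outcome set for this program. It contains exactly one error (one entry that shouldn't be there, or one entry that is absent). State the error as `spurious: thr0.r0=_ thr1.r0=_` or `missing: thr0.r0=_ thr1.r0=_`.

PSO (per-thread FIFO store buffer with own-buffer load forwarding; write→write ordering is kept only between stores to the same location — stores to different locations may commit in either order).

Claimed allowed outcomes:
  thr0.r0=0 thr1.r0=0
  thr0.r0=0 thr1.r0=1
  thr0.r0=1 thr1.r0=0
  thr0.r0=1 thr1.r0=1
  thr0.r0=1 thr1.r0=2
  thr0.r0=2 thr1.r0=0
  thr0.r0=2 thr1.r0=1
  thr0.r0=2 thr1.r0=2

missing: thr0.r0=0 thr1.r0=2

outcome vector order: (thr0.r0,thr1.r0)
under PSO → 00; 01; 02; 10; 11; 12; 20; 21; 22
PSO∖claimed = {02}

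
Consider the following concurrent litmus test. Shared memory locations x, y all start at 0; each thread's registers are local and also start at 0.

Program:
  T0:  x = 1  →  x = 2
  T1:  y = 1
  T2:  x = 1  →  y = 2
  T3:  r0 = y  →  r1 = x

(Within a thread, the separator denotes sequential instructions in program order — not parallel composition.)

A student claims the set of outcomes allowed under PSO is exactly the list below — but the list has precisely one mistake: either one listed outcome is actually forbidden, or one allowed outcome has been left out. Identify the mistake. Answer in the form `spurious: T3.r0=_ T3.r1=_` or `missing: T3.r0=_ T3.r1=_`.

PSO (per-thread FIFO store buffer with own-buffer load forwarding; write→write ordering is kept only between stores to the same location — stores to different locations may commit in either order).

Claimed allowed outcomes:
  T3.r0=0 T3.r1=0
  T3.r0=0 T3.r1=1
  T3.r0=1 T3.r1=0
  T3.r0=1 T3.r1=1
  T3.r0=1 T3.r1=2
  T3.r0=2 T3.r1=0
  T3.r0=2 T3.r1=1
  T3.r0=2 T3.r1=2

outcome vector order: (T3.r0,T3.r1)
[PSO] allowed = {0/0 0/1 0/2 1/0 1/1 1/2 2/0 2/1 2/2}
PSO∖claimed = {0/2}

missing: T3.r0=0 T3.r1=2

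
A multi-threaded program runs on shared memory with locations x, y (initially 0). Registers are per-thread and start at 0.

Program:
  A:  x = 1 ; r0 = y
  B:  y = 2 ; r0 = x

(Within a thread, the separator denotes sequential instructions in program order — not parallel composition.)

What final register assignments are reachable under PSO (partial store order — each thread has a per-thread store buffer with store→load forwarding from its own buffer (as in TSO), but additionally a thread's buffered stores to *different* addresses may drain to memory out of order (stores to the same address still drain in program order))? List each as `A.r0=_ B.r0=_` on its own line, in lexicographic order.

A.r0=0 B.r0=0
A.r0=0 B.r0=1
A.r0=2 B.r0=0
A.r0=2 B.r0=1

outcome vector order: (A.r0,B.r0)
|PSO outcomes| = 4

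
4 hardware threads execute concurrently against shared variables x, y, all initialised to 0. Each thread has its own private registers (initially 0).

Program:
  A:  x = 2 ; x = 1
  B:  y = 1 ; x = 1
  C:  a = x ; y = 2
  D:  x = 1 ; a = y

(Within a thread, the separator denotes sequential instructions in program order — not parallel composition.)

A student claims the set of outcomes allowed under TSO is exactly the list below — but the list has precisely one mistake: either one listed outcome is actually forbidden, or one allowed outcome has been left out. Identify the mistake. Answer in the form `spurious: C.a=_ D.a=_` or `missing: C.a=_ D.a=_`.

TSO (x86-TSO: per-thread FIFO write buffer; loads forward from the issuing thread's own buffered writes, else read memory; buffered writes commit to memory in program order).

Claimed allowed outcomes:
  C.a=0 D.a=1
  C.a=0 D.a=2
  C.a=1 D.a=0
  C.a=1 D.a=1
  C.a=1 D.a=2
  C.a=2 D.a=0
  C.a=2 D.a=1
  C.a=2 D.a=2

outcome vector order: (C.a,D.a)
TSO (9): (0,0), (0,1), (0,2), (1,0), (1,1), (1,2), (2,0), (2,1), (2,2)
TSO∖claimed = {(0,0)}

missing: C.a=0 D.a=0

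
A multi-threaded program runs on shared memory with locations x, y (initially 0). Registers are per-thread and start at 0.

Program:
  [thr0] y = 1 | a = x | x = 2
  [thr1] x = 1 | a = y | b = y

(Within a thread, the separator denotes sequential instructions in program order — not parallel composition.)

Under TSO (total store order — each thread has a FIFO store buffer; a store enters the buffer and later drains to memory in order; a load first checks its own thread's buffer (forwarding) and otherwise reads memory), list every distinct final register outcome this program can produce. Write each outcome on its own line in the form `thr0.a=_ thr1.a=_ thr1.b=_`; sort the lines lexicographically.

outcome vector order: (thr0.a,thr1.a,thr1.b)
|TSO outcomes| = 6

thr0.a=0 thr1.a=0 thr1.b=0
thr0.a=0 thr1.a=0 thr1.b=1
thr0.a=0 thr1.a=1 thr1.b=1
thr0.a=1 thr1.a=0 thr1.b=0
thr0.a=1 thr1.a=0 thr1.b=1
thr0.a=1 thr1.a=1 thr1.b=1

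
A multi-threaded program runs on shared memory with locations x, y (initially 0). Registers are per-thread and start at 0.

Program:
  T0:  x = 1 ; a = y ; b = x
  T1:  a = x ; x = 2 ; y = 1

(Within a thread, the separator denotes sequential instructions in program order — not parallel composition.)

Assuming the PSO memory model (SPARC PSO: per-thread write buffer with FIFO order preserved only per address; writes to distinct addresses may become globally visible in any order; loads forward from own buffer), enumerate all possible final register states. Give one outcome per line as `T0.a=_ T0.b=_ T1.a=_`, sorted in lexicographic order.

outcome vector order: (T0.a,T0.b,T1.a)
|PSO outcomes| = 8

T0.a=0 T0.b=1 T1.a=0
T0.a=0 T0.b=1 T1.a=1
T0.a=0 T0.b=2 T1.a=0
T0.a=0 T0.b=2 T1.a=1
T0.a=1 T0.b=1 T1.a=0
T0.a=1 T0.b=1 T1.a=1
T0.a=1 T0.b=2 T1.a=0
T0.a=1 T0.b=2 T1.a=1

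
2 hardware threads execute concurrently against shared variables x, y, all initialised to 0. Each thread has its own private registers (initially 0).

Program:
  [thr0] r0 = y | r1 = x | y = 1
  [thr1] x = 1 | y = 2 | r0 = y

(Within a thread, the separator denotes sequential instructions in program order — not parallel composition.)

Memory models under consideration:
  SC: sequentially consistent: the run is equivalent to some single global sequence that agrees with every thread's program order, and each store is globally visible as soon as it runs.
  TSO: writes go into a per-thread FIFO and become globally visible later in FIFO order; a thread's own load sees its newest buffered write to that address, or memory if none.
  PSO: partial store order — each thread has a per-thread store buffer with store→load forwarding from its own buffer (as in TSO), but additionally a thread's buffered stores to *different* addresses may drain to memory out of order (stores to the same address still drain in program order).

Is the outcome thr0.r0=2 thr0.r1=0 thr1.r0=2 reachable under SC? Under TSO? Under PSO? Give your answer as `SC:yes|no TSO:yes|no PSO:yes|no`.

outcome vector order: (thr0.r0,thr0.r1,thr1.r0)
under SC → (0,0,1), (0,0,2), (0,1,1), (0,1,2), (2,1,1), (2,1,2)
under TSO → (0,0,1), (0,0,2), (0,1,1), (0,1,2), (2,1,1), (2,1,2)
under PSO → (0,0,1), (0,0,2), (0,1,1), (0,1,2), (2,0,1), (2,0,2), (2,1,1), (2,1,2)
target (2,0,2) ∈ {PSO}

SC:no TSO:no PSO:yes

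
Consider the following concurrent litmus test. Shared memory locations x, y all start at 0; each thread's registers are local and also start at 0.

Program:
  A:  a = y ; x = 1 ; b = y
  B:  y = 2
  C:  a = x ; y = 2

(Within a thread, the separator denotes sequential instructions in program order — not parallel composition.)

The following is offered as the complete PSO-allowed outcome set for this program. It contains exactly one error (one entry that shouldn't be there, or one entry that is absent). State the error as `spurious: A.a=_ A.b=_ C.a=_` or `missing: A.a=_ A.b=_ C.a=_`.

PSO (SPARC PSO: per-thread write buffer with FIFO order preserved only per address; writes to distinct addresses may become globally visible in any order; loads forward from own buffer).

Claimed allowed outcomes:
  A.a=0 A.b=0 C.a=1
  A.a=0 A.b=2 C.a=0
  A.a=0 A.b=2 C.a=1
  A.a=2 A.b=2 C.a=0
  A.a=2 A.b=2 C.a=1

missing: A.a=0 A.b=0 C.a=0

outcome vector order: (A.a,A.b,C.a)
PSO: 6 outcomes — {0/0/0, 0/0/1, 0/2/0, 0/2/1, 2/2/0, 2/2/1}
PSO∖claimed = {0/0/0}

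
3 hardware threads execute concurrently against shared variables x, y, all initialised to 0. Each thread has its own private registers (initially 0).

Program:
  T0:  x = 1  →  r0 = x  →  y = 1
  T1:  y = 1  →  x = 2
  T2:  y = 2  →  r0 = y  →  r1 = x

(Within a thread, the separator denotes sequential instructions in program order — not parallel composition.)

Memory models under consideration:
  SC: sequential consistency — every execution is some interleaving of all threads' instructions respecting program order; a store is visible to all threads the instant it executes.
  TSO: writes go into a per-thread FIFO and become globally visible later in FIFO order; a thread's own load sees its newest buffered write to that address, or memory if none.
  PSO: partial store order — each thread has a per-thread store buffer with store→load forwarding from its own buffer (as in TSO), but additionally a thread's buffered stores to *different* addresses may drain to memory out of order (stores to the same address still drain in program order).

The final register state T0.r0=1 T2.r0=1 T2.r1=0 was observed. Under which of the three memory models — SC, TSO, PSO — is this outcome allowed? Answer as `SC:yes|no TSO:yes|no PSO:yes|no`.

outcome vector order: (T0.r0,T2.r0,T2.r1)
under SC → 1/1/0, 1/1/1, 1/1/2, 1/2/0, 1/2/1, 1/2/2, 2/1/0, 2/1/1, 2/1/2, 2/2/0, 2/2/1, 2/2/2
under TSO → 1/1/0, 1/1/1, 1/1/2, 1/2/0, 1/2/1, 1/2/2, 2/1/0, 2/1/1, 2/1/2, 2/2/0, 2/2/1, 2/2/2
under PSO → 1/1/0, 1/1/1, 1/1/2, 1/2/0, 1/2/1, 1/2/2, 2/1/0, 2/1/1, 2/1/2, 2/2/0, 2/2/1, 2/2/2
target 1/1/0 ∈ {SC,TSO,PSO}

SC:yes TSO:yes PSO:yes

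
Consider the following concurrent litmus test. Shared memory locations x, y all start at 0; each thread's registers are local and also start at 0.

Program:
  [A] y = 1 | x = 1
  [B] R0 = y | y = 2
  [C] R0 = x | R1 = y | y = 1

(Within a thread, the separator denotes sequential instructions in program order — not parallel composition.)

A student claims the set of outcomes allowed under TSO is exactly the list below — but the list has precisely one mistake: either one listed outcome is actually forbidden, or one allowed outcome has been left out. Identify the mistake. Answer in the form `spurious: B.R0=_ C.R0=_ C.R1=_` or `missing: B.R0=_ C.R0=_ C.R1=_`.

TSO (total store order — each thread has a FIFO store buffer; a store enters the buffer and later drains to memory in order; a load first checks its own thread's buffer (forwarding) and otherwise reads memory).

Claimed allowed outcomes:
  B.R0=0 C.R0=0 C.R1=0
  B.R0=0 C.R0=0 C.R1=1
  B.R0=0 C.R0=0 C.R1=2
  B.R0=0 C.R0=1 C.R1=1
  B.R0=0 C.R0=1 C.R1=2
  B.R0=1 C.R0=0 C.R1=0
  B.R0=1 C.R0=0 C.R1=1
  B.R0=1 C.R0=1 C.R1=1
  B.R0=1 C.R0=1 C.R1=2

missing: B.R0=1 C.R0=0 C.R1=2

outcome vector order: (B.R0,C.R0,C.R1)
under TSO → <0 0 0>; <0 0 1>; <0 0 2>; <0 1 1>; <0 1 2>; <1 0 0>; <1 0 1>; <1 0 2>; <1 1 1>; <1 1 2>
TSO∖claimed = {<1 0 2>}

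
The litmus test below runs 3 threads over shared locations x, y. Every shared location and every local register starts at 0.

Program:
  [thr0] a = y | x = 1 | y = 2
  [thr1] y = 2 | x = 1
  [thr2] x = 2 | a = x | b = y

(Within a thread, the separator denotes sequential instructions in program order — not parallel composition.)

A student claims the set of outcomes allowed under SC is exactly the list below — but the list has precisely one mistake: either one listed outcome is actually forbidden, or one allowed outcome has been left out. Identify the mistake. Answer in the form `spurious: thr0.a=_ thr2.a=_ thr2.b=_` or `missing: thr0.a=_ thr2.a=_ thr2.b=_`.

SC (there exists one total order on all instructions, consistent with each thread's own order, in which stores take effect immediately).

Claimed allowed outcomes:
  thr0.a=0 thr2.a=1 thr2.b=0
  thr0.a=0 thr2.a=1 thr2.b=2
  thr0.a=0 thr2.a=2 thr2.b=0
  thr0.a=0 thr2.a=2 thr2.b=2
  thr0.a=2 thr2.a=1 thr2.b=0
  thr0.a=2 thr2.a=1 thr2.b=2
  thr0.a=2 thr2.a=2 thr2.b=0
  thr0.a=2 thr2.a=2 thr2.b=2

outcome vector order: (thr0.a,thr2.a,thr2.b)
under SC → 0/1/0, 0/1/2, 0/2/0, 0/2/2, 2/1/2, 2/2/0, 2/2/2
claimed∖SC = {2/1/0}

spurious: thr0.a=2 thr2.a=1 thr2.b=0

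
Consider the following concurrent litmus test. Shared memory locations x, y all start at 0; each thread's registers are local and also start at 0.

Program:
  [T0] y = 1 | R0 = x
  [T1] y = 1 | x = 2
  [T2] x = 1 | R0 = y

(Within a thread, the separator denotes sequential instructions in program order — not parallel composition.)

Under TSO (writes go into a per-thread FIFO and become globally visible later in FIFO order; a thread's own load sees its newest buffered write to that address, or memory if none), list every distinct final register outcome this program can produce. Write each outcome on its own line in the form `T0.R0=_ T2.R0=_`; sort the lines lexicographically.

outcome vector order: (T0.R0,T2.R0)
|TSO outcomes| = 6

T0.R0=0 T2.R0=0
T0.R0=0 T2.R0=1
T0.R0=1 T2.R0=0
T0.R0=1 T2.R0=1
T0.R0=2 T2.R0=0
T0.R0=2 T2.R0=1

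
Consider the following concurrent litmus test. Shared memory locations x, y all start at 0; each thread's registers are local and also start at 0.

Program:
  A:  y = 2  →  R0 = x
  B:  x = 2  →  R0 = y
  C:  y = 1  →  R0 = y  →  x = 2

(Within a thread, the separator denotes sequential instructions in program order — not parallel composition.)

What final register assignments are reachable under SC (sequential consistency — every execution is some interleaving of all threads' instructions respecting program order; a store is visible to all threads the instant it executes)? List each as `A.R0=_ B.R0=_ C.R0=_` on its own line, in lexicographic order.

outcome vector order: (A.R0,B.R0,C.R0)
|SC outcomes| = 9

A.R0=0 B.R0=1 C.R0=1
A.R0=0 B.R0=2 C.R0=1
A.R0=0 B.R0=2 C.R0=2
A.R0=2 B.R0=0 C.R0=1
A.R0=2 B.R0=0 C.R0=2
A.R0=2 B.R0=1 C.R0=1
A.R0=2 B.R0=1 C.R0=2
A.R0=2 B.R0=2 C.R0=1
A.R0=2 B.R0=2 C.R0=2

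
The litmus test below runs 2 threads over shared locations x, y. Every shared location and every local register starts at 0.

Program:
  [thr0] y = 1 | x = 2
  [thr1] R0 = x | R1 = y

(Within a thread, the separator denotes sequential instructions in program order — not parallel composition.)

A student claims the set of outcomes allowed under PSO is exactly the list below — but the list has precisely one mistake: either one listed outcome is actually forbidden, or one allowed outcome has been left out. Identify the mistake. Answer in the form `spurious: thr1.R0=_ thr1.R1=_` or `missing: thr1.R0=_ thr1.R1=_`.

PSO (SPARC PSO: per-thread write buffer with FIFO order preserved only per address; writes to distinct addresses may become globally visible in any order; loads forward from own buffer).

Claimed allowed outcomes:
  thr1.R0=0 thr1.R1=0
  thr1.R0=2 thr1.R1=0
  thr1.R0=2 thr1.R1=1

outcome vector order: (thr1.R0,thr1.R1)
[PSO] allowed = {<0 0>, <0 1>, <2 0>, <2 1>}
PSO∖claimed = {<0 1>}

missing: thr1.R0=0 thr1.R1=1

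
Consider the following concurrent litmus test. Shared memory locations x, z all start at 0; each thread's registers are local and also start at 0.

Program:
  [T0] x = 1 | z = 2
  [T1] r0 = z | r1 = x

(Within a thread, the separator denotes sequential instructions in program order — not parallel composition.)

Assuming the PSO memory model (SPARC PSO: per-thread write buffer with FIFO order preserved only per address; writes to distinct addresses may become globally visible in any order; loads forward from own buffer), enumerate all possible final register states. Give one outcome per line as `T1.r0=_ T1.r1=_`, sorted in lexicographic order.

T1.r0=0 T1.r1=0
T1.r0=0 T1.r1=1
T1.r0=2 T1.r1=0
T1.r0=2 T1.r1=1

outcome vector order: (T1.r0,T1.r1)
|PSO outcomes| = 4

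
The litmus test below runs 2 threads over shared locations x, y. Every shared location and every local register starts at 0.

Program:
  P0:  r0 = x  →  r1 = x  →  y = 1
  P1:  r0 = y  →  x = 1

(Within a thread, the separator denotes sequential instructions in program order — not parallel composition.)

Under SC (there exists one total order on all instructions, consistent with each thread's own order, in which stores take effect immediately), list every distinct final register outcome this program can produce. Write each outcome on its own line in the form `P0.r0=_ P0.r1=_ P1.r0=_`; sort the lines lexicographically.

P0.r0=0 P0.r1=0 P1.r0=0
P0.r0=0 P0.r1=0 P1.r0=1
P0.r0=0 P0.r1=1 P1.r0=0
P0.r0=1 P0.r1=1 P1.r0=0

outcome vector order: (P0.r0,P0.r1,P1.r0)
|SC outcomes| = 4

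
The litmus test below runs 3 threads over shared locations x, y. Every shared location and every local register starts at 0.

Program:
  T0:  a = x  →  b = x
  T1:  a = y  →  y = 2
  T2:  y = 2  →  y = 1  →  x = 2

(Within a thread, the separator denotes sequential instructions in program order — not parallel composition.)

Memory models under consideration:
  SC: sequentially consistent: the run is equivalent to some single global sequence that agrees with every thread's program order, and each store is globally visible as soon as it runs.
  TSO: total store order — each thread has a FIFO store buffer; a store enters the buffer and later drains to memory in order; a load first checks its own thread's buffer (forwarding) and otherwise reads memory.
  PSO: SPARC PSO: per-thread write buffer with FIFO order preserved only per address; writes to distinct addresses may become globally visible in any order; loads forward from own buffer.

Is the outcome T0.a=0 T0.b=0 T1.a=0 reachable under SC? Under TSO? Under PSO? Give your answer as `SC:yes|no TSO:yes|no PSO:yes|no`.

SC:yes TSO:yes PSO:yes

outcome vector order: (T0.a,T0.b,T1.a)
[SC] allowed = {(0,0,0) (0,0,1) (0,0,2) (0,2,0) (0,2,1) (0,2,2) (2,2,0) (2,2,1) (2,2,2)}
[TSO] allowed = {(0,0,0) (0,0,1) (0,0,2) (0,2,0) (0,2,1) (0,2,2) (2,2,0) (2,2,1) (2,2,2)}
[PSO] allowed = {(0,0,0) (0,0,1) (0,0,2) (0,2,0) (0,2,1) (0,2,2) (2,2,0) (2,2,1) (2,2,2)}
target (0,0,0) ∈ {SC,TSO,PSO}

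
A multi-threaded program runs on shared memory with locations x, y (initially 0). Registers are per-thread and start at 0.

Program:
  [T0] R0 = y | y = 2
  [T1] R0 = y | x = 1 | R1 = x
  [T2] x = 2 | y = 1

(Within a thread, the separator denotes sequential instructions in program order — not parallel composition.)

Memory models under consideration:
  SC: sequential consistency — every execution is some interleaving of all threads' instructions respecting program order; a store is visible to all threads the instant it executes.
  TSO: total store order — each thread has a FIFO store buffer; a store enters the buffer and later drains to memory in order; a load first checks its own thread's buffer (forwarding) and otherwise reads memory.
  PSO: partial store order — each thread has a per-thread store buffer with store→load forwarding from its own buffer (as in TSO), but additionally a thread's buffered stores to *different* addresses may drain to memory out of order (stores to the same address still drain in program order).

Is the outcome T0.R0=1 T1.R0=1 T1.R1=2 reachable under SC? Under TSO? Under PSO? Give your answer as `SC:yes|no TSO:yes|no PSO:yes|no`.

outcome vector order: (T0.R0,T1.R0,T1.R1)
SC: 9 outcomes — {(0,0,1) (0,0,2) (0,1,1) (0,2,1) (0,2,2) (1,0,1) (1,0,2) (1,1,1) (1,2,1)}
TSO: 9 outcomes — {(0,0,1) (0,0,2) (0,1,1) (0,2,1) (0,2,2) (1,0,1) (1,0,2) (1,1,1) (1,2,1)}
PSO: 12 outcomes — {(0,0,1) (0,0,2) (0,1,1) (0,1,2) (0,2,1) (0,2,2) (1,0,1) (1,0,2) (1,1,1) (1,1,2) (1,2,1) (1,2,2)}
target (1,1,2) ∈ {PSO}

SC:no TSO:no PSO:yes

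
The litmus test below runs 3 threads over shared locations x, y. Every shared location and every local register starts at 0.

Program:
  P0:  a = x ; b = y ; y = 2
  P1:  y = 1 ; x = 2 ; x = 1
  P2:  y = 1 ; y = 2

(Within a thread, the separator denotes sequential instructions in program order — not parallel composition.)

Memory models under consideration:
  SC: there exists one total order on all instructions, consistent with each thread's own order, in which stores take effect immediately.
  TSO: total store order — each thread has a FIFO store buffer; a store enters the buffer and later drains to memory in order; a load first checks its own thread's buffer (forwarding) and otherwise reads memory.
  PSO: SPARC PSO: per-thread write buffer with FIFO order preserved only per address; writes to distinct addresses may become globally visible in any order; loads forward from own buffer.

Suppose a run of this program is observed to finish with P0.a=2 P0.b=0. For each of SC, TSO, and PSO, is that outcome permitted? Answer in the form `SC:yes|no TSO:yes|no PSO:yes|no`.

outcome vector order: (P0.a,P0.b)
[SC] allowed = {0/0; 0/1; 0/2; 1/1; 1/2; 2/1; 2/2}
[TSO] allowed = {0/0; 0/1; 0/2; 1/1; 1/2; 2/1; 2/2}
[PSO] allowed = {0/0; 0/1; 0/2; 1/0; 1/1; 1/2; 2/0; 2/1; 2/2}
target 2/0 ∈ {PSO}

SC:no TSO:no PSO:yes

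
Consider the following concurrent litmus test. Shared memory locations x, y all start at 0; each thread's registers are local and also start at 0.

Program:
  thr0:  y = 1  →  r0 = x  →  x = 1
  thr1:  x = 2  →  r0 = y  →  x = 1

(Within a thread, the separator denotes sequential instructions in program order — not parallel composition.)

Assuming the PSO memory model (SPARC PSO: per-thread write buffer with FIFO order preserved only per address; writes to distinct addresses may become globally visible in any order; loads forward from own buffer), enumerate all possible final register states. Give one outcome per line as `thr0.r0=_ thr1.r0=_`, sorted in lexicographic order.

thr0.r0=0 thr1.r0=0
thr0.r0=0 thr1.r0=1
thr0.r0=1 thr1.r0=0
thr0.r0=1 thr1.r0=1
thr0.r0=2 thr1.r0=0
thr0.r0=2 thr1.r0=1

outcome vector order: (thr0.r0,thr1.r0)
|PSO outcomes| = 6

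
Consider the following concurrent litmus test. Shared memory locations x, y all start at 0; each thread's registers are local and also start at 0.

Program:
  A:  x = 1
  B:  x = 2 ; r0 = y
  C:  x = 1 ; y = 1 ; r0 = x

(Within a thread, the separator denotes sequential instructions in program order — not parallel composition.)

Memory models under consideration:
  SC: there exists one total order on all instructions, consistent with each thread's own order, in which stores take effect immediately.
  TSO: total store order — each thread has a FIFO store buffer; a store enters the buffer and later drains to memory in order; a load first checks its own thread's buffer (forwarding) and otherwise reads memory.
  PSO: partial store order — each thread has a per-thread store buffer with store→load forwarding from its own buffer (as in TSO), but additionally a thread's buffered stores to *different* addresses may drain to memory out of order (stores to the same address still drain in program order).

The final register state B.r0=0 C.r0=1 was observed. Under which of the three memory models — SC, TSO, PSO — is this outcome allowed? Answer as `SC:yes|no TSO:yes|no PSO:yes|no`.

outcome vector order: (B.r0,C.r0)
SC: 4 outcomes — {0/1; 0/2; 1/1; 1/2}
TSO: 4 outcomes — {0/1; 0/2; 1/1; 1/2}
PSO: 4 outcomes — {0/1; 0/2; 1/1; 1/2}
target 0/1 ∈ {SC,TSO,PSO}

SC:yes TSO:yes PSO:yes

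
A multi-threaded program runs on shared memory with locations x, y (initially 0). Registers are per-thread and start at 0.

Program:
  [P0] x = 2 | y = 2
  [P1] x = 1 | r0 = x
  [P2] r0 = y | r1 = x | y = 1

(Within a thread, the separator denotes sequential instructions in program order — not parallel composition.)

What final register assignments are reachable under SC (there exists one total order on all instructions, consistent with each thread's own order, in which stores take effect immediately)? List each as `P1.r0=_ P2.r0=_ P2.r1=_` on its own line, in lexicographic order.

P1.r0=1 P2.r0=0 P2.r1=0
P1.r0=1 P2.r0=0 P2.r1=1
P1.r0=1 P2.r0=0 P2.r1=2
P1.r0=1 P2.r0=2 P2.r1=1
P1.r0=1 P2.r0=2 P2.r1=2
P1.r0=2 P2.r0=0 P2.r1=0
P1.r0=2 P2.r0=0 P2.r1=1
P1.r0=2 P2.r0=0 P2.r1=2
P1.r0=2 P2.r0=2 P2.r1=2

outcome vector order: (P1.r0,P2.r0,P2.r1)
|SC outcomes| = 9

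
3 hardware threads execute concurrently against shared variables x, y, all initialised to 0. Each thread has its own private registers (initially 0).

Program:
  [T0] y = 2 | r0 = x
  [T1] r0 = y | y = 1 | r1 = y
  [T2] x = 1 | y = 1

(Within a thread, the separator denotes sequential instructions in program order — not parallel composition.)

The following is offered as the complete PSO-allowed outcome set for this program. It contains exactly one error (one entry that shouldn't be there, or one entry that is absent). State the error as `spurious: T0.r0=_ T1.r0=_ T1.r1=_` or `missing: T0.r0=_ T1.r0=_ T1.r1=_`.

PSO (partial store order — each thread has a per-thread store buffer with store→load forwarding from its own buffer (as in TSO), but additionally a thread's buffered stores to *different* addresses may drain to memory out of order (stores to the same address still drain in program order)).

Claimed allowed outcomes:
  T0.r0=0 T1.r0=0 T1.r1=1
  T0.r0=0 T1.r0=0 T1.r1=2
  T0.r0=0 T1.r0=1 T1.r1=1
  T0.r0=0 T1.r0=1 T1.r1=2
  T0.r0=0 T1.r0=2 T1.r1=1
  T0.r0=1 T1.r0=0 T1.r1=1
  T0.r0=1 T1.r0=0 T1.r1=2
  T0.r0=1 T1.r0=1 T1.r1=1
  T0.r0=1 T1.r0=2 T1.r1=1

outcome vector order: (T0.r0,T1.r0,T1.r1)
PSO: 10 outcomes — {001, 002, 011, 012, 021, 101, 102, 111, 112, 121}
PSO∖claimed = {112}

missing: T0.r0=1 T1.r0=1 T1.r1=2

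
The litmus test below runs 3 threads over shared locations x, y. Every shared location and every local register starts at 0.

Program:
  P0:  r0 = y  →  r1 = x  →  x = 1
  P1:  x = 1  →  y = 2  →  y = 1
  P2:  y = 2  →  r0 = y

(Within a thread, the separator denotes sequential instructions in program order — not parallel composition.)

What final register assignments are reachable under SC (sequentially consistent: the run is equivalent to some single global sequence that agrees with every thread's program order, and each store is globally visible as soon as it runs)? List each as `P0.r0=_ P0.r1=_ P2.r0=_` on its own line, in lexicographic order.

outcome vector order: (P0.r0,P0.r1,P2.r0)
|SC outcomes| = 10

P0.r0=0 P0.r1=0 P2.r0=1
P0.r0=0 P0.r1=0 P2.r0=2
P0.r0=0 P0.r1=1 P2.r0=1
P0.r0=0 P0.r1=1 P2.r0=2
P0.r0=1 P0.r1=1 P2.r0=1
P0.r0=1 P0.r1=1 P2.r0=2
P0.r0=2 P0.r1=0 P2.r0=1
P0.r0=2 P0.r1=0 P2.r0=2
P0.r0=2 P0.r1=1 P2.r0=1
P0.r0=2 P0.r1=1 P2.r0=2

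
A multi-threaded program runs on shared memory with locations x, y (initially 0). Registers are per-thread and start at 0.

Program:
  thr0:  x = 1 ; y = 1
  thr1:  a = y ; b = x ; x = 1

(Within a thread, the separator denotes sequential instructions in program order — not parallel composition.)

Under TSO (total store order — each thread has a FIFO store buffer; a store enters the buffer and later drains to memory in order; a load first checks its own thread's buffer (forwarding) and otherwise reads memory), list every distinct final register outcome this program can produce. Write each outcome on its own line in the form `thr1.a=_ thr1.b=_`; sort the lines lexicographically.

thr1.a=0 thr1.b=0
thr1.a=0 thr1.b=1
thr1.a=1 thr1.b=1

outcome vector order: (thr1.a,thr1.b)
|TSO outcomes| = 3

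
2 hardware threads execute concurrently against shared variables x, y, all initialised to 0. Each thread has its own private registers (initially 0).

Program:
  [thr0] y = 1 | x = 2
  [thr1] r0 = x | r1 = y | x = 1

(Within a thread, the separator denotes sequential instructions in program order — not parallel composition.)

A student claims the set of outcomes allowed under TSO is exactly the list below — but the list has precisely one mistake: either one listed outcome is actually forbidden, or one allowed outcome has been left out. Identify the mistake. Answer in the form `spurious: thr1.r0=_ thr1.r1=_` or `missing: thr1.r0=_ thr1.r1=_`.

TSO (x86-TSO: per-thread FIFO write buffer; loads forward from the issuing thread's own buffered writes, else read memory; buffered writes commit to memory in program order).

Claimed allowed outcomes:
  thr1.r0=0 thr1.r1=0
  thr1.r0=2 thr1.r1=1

outcome vector order: (thr1.r0,thr1.r1)
under TSO → (0,0); (0,1); (2,1)
TSO∖claimed = {(0,1)}

missing: thr1.r0=0 thr1.r1=1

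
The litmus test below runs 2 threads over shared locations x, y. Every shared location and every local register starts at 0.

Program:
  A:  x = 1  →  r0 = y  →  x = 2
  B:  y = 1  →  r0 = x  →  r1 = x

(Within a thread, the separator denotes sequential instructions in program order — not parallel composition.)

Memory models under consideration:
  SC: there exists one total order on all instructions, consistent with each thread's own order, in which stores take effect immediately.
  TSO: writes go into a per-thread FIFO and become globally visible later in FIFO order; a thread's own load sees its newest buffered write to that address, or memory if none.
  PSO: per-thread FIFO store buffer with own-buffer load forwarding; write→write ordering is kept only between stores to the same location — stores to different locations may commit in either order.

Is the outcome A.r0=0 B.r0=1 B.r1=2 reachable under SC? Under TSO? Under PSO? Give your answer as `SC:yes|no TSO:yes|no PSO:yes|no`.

outcome vector order: (A.r0,B.r0,B.r1)
SC: 9 outcomes — {011 012 022 100 101 102 111 112 122}
TSO: 12 outcomes — {000 001 002 011 012 022 100 101 102 111 112 122}
PSO: 12 outcomes — {000 001 002 011 012 022 100 101 102 111 112 122}
target 012 ∈ {SC,TSO,PSO}

SC:yes TSO:yes PSO:yes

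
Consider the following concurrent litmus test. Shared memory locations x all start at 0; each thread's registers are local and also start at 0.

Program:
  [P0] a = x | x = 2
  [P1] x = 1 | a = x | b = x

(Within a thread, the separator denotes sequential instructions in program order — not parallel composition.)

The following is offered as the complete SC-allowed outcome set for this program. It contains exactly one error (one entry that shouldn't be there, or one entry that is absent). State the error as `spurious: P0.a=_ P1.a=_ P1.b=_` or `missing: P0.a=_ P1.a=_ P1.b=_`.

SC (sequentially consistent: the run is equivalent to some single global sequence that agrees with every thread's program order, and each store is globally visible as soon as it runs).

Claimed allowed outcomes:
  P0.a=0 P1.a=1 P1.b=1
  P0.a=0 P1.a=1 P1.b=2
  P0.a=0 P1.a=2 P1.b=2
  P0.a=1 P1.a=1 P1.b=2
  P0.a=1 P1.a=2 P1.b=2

missing: P0.a=1 P1.a=1 P1.b=1

outcome vector order: (P0.a,P1.a,P1.b)
SC: 6 outcomes — {0/1/1 0/1/2 0/2/2 1/1/1 1/1/2 1/2/2}
SC∖claimed = {1/1/1}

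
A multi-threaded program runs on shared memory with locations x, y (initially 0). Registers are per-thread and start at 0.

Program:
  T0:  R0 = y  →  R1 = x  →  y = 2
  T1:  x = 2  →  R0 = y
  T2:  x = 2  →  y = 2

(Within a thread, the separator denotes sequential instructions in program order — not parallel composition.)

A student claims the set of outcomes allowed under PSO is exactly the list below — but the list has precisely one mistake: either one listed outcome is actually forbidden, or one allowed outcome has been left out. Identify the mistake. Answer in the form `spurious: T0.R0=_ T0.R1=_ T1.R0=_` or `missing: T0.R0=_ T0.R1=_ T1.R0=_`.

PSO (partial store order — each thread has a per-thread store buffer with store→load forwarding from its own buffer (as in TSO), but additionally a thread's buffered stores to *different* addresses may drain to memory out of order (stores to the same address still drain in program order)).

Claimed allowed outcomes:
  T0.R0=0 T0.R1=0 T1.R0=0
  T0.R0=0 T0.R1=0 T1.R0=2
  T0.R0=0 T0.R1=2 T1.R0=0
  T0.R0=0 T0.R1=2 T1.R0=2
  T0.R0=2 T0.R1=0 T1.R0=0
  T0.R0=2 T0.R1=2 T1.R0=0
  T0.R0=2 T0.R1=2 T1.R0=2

outcome vector order: (T0.R0,T0.R1,T1.R0)
PSO (8): 000; 002; 020; 022; 200; 202; 220; 222
PSO∖claimed = {202}

missing: T0.R0=2 T0.R1=0 T1.R0=2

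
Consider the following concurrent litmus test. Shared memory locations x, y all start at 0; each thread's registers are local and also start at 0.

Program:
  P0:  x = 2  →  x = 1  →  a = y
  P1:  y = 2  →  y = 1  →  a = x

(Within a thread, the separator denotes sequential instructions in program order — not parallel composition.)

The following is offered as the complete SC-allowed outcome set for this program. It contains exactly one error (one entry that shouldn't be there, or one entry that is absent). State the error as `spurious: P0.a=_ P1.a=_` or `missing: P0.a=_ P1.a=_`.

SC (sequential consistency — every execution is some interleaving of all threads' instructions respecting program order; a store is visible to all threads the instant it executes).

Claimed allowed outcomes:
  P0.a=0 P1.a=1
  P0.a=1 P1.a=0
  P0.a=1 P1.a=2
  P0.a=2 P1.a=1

outcome vector order: (P0.a,P1.a)
[SC] allowed = {<0 1> <1 0> <1 1> <1 2> <2 1>}
SC∖claimed = {<1 1>}

missing: P0.a=1 P1.a=1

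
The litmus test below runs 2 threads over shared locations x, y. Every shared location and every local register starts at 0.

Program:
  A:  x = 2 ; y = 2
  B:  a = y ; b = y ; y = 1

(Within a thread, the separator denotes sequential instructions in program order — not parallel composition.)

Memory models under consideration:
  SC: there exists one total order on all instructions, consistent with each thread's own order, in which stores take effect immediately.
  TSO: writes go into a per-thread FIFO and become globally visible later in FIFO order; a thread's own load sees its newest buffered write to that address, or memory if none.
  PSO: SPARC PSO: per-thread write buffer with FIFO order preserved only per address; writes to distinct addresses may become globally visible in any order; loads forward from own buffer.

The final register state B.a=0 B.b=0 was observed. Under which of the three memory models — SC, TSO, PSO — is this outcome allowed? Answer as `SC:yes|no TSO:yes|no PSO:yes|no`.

SC:yes TSO:yes PSO:yes

outcome vector order: (B.a,B.b)
SC (3): 00 02 22
TSO (3): 00 02 22
PSO (3): 00 02 22
target 00 ∈ {SC,TSO,PSO}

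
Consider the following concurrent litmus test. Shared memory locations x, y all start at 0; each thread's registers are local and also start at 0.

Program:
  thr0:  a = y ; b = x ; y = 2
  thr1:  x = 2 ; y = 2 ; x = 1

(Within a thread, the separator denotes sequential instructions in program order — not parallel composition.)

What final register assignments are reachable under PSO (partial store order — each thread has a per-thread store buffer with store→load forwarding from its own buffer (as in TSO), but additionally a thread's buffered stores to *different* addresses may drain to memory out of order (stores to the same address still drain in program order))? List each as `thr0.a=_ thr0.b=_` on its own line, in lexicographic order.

outcome vector order: (thr0.a,thr0.b)
|PSO outcomes| = 6

thr0.a=0 thr0.b=0
thr0.a=0 thr0.b=1
thr0.a=0 thr0.b=2
thr0.a=2 thr0.b=0
thr0.a=2 thr0.b=1
thr0.a=2 thr0.b=2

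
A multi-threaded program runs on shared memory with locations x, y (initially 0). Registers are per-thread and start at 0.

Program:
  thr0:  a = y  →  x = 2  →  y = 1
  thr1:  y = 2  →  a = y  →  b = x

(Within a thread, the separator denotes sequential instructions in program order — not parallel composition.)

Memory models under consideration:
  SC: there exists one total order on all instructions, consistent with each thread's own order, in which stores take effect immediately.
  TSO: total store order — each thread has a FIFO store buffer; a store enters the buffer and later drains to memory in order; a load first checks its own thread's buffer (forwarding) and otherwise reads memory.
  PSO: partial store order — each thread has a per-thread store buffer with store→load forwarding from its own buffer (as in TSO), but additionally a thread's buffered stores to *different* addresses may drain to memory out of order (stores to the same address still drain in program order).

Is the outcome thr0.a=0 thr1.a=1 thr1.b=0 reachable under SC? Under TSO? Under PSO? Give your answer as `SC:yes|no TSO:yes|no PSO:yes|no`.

SC:no TSO:no PSO:yes

outcome vector order: (thr0.a,thr1.a,thr1.b)
[SC] allowed = {(0,1,2) (0,2,0) (0,2,2) (2,1,2) (2,2,0) (2,2,2)}
[TSO] allowed = {(0,1,2) (0,2,0) (0,2,2) (2,1,2) (2,2,0) (2,2,2)}
[PSO] allowed = {(0,1,0) (0,1,2) (0,2,0) (0,2,2) (2,1,0) (2,1,2) (2,2,0) (2,2,2)}
target (0,1,0) ∈ {PSO}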